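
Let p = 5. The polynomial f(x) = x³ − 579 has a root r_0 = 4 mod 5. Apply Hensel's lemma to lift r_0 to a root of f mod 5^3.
r_2 = 84 (mod 125)

Hensel: r_{i+1} = r_i − f(r_i)/f′(r_i) mod 5^{i+2}, where f′(x) = 3x². Iterate:
  r_0 = 4 (mod 5)
  r_1 = 9 (mod 25)
  r_2 = 84 (mod 125)
Final: r = 84 with f(r) ≡ 0 mod 5^3.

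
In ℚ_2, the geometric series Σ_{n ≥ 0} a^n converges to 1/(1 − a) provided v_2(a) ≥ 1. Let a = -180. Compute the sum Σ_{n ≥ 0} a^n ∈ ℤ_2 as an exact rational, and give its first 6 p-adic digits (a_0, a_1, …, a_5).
Σ a^n = 1/(1 − a) = 1/181;  first 6 digits = (1, 0, 1, 1, 1, 0)

v_2(a) = 2 ≥ 1, so the series converges in ℤ_2 to 1/(1 − a) = 1/(1 − (-180)) = 1/181. Expand this rational in ℤ_2: compute digits iteratively via d_i = x_i mod 2, x_{i+1} = (x_i − d_i)/2. The first 6 digits are (1, 0, 1, 1, 1, 0).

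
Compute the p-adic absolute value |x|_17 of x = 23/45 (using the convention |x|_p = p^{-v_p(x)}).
|23/45|_17 = 1

Step 1 — compute v_17(x) by factoring powers of 17 out of the numerator and denominator: v_17(23/45) = 0. Step 2 — apply |x|_p = p^{-v_p(x)} = 17^{0} = 1.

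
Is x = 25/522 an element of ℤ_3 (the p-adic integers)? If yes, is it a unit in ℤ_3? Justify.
x ∉ ℤ_3 (v_3(x) = -2 < 0)

ℤ_3 = {x ∈ ℚ_3 : v_3(x) ≥ 0} and ℤ_3^× = {x ∈ ℤ_3 : v_3(x) = 0}. Here v_3(25/522) = v_3(num) − v_3(den) = -2; compare against these criteria.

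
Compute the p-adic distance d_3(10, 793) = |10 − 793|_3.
d_3(10, 793) = 1/27

Step 1 — x − y = 10 − 793 = -783. Step 2 — v_3(-783) = 3 (factor: -783 = −(3^3 · 29); the sign does not affect v_p). Step 3 — |x − y|_3 = 3^{-3} = 1/27.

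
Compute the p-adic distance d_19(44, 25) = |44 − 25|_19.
d_19(44, 25) = 1/19

Step 1 — x − y = 44 − 25 = 19. Step 2 — v_19(19) = 1 (factor: 19 = (19^1 · 1); the sign does not affect v_p). Step 3 — |x − y|_19 = 19^{-1} = 1/19.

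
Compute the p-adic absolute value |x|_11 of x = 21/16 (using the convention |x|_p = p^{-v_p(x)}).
|21/16|_11 = 1

Step 1 — compute v_11(x) by factoring powers of 11 out of the numerator and denominator: v_11(21/16) = 0. Step 2 — apply |x|_p = p^{-v_p(x)} = 11^{0} = 1.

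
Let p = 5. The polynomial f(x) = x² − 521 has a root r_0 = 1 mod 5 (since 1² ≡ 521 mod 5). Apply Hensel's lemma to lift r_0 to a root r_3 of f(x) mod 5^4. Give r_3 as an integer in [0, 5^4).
r_3 = 86 (mod 625)

Hensel's recurrence: r_{i+1} = r_i − f(r_i)·(f′(r_i))^{-1} mod 5^{i+2}, with f′(x) = 2x. Iterate:
  r_0 = 1 (mod 5)
  r_1 = 11 (mod 25)
  r_2 = 86 (mod 125)
  r_3 = 86 (mod 625)
Final: r_3 = 86, and one checks f(r_3) ≡ 0 mod 5^4.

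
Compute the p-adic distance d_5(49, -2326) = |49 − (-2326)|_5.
d_5(49, -2326) = 1/125

Step 1 — x − y = 49 − (-2326) = 2375. Step 2 — v_5(2375) = 3 (factor: 2375 = (5^3 · 19); the sign does not affect v_p). Step 3 — |x − y|_5 = 5^{-3} = 1/125.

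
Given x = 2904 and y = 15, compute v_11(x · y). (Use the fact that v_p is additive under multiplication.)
v_11(43560) = 2

v_p(x) = 2 (factor: 2904 = 11^2 · 24); v_p(y) = 0 (factor: 15 = 11^0 · 15). Additivity: v_p(xy) = v_p(x) + v_p(y) = 2 + 0 = 2. (Direct check: xy = 43560 = 11^2 · (360).)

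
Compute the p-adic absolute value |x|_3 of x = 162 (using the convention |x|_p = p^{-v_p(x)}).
|162|_3 = 1/81

Step 1 — compute v_3(x) by factoring powers of 3 out of the numerator and denominator: v_3(162) = 4. Step 2 — apply |x|_p = p^{-v_p(x)} = 3^{-4} = 1/81.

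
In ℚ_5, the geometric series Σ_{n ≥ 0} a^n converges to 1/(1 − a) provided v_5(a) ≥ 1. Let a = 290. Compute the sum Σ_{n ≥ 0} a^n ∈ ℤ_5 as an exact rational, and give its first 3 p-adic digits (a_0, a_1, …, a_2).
Σ a^n = 1/(1 − a) = -1/289;  first 3 digits = (1, 3, 0)

v_5(a) = 1 ≥ 1, so the series converges in ℤ_5 to 1/(1 − a) = 1/(1 − 290) = -1/289. Expand this rational in ℤ_5: compute digits iteratively via d_i = x_i mod 5, x_{i+1} = (x_i − d_i)/5. The first 3 digits are (1, 3, 0).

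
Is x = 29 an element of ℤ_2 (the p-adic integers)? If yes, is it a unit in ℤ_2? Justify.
x ∈ ℤ_2^× (unit); v_2(x) = 0

ℤ_2 = {x ∈ ℚ_2 : v_2(x) ≥ 0} and ℤ_2^× = {x ∈ ℤ_2 : v_2(x) = 0}. Here v_2(29) = v_2(num) − v_2(den) = 0; compare against these criteria.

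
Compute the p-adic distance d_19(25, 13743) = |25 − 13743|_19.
d_19(25, 13743) = 1/6859

Step 1 — x − y = 25 − 13743 = -13718. Step 2 — v_19(-13718) = 3 (factor: -13718 = −(19^3 · 2); the sign does not affect v_p). Step 3 — |x − y|_19 = 19^{-3} = 1/6859.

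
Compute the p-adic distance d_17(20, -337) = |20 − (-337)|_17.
d_17(20, -337) = 1/17

Step 1 — x − y = 20 − (-337) = 357. Step 2 — v_17(357) = 1 (factor: 357 = (17^1 · 21); the sign does not affect v_p). Step 3 — |x − y|_17 = 17^{-1} = 1/17.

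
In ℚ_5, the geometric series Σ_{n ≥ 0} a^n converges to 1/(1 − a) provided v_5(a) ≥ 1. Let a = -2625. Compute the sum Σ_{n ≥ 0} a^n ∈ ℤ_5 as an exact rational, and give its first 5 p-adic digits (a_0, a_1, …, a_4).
Σ a^n = 1/(1 − a) = 1/2626;  first 5 digits = (1, 0, 0, 4, 0)

v_5(a) = 3 ≥ 1, so the series converges in ℤ_5 to 1/(1 − a) = 1/(1 − (-2625)) = 1/2626. Expand this rational in ℤ_5: compute digits iteratively via d_i = x_i mod 5, x_{i+1} = (x_i − d_i)/5. The first 5 digits are (1, 0, 0, 4, 0).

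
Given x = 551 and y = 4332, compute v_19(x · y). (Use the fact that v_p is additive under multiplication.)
v_19(2386932) = 3

v_p(x) = 1 (factor: 551 = 19^1 · 29); v_p(y) = 2 (factor: 4332 = 19^2 · 12). Additivity: v_p(xy) = v_p(x) + v_p(y) = 1 + 2 = 3. (Direct check: xy = 2386932 = 19^3 · (348).)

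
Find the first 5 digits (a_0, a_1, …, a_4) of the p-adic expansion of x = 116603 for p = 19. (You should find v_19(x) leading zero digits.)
(a_0, …, a_4) = (0, 0, 0, 17, 0)

v_19(116603) = 3, so a_0 = ... = a_2 = 0. Factor out: x = 19^3 · u with u = 17 a unit in ℤ_19. Expand u iteratively via a_{v+i} = u_i mod 19, u_{i+1} = (u_i − a_{v+i})/19:
  u_0 = 17;  a_3 = 17;  u_1 = (u_0 − 17)/19 = 0
  u_1 = 0;  a_4 = 0;  u_2 = (u_1 − 0)/19 = 0
Digits: (0, 0, 0, 17, 0).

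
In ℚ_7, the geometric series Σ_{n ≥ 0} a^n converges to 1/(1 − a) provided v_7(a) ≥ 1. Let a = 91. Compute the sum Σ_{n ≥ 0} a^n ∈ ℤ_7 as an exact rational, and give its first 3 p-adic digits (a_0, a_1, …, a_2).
Σ a^n = 1/(1 − a) = -1/90;  first 3 digits = (1, 6, 2)

v_7(a) = 1 ≥ 1, so the series converges in ℤ_7 to 1/(1 − a) = 1/(1 − 91) = -1/90. Expand this rational in ℤ_7: compute digits iteratively via d_i = x_i mod 7, x_{i+1} = (x_i − d_i)/7. The first 3 digits are (1, 6, 2).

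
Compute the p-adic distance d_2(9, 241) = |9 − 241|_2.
d_2(9, 241) = 1/8

Step 1 — x − y = 9 − 241 = -232. Step 2 — v_2(-232) = 3 (factor: -232 = −(2^3 · 29); the sign does not affect v_p). Step 3 — |x − y|_2 = 2^{-3} = 1/8.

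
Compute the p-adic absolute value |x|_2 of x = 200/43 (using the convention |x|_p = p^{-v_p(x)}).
|200/43|_2 = 1/8

Step 1 — compute v_2(x) by factoring powers of 2 out of the numerator and denominator: v_2(200/43) = 3. Step 2 — apply |x|_p = p^{-v_p(x)} = 2^{-3} = 1/8.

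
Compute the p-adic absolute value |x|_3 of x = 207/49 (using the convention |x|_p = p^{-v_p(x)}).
|207/49|_3 = 1/9

Step 1 — compute v_3(x) by factoring powers of 3 out of the numerator and denominator: v_3(207/49) = 2. Step 2 — apply |x|_p = p^{-v_p(x)} = 3^{-2} = 1/9.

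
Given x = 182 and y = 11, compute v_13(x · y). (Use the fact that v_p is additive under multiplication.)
v_13(2002) = 1

v_p(x) = 1 (factor: 182 = 13^1 · 14); v_p(y) = 0 (factor: 11 = 13^0 · 11). Additivity: v_p(xy) = v_p(x) + v_p(y) = 1 + 0 = 1. (Direct check: xy = 2002 = 13^1 · (154).)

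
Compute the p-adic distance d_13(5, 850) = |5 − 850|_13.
d_13(5, 850) = 1/169

Step 1 — x − y = 5 − 850 = -845. Step 2 — v_13(-845) = 2 (factor: -845 = −(13^2 · 5); the sign does not affect v_p). Step 3 — |x − y|_13 = 13^{-2} = 1/169.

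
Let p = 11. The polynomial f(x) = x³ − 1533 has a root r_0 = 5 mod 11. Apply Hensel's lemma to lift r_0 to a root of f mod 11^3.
r_2 = 1116 (mod 1331)

Hensel: r_{i+1} = r_i − f(r_i)/f′(r_i) mod 11^{i+2}, where f′(x) = 3x². Iterate:
  r_0 = 5 (mod 11)
  r_1 = 27 (mod 121)
  r_2 = 1116 (mod 1331)
Final: r = 1116 with f(r) ≡ 0 mod 11^3.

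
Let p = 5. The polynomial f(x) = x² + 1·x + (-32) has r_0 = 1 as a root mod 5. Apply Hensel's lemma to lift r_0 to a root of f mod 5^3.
r_2 = 61 (mod 125)

Hensel: r_{i+1} = r_i − f(r_i)·(f′(r_i))^{-1} mod 5^{i+2}, f′(x) = 2x + 1. Iterate:
  r_0 = 1 (mod 5)
  r_1 = 11 (mod 25)
  r_2 = 61 (mod 125)
Final: r = 61 satisfies f(r) ≡ 0 mod 5^3.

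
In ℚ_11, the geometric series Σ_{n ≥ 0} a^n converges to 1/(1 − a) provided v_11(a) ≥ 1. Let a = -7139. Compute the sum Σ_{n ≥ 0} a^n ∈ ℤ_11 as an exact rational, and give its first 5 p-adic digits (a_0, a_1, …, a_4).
Σ a^n = 1/(1 − a) = 1/7140;  first 5 digits = (1, 0, 7, 5, 4)

v_11(a) = 2 ≥ 1, so the series converges in ℤ_11 to 1/(1 − a) = 1/(1 − (-7139)) = 1/7140. Expand this rational in ℤ_11: compute digits iteratively via d_i = x_i mod 11, x_{i+1} = (x_i − d_i)/11. The first 5 digits are (1, 0, 7, 5, 4).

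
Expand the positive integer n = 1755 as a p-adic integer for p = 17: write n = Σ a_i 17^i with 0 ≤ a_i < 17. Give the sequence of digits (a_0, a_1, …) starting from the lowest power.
(a_0, a_1, …) = (4, 1, 6)

Repeated division by 17 gives the digits low-to-high: 1755 = 4 + 1·17^1 + 6·17^2. Digit sequence: (4, 1, 6).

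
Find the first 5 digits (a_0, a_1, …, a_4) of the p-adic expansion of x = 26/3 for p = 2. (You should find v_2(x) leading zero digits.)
(a_0, …, a_4) = (0, 1, 1, 1, 1)

v_2(26/3) = 1, so a_0 = ... = a_0 = 0. Factor out: x = 2^1 · u with u = 13/3 a unit in ℤ_2. Expand u iteratively via a_{v+i} = u_i mod 2, u_{i+1} = (u_i − a_{v+i})/2:
  u_0 = 13/3;  a_1 = 1;  u_1 = (u_0 − 1)/2 = 5/3
  u_1 = 5/3;  a_2 = 1;  u_2 = (u_1 − 1)/2 = 1/3
  u_2 = 1/3;  a_3 = 1;  u_3 = (u_2 − 1)/2 = -1/3
  u_3 = -1/3;  a_4 = 1;  u_4 = (u_3 − 1)/2 = -2/3
Digits: (0, 1, 1, 1, 1).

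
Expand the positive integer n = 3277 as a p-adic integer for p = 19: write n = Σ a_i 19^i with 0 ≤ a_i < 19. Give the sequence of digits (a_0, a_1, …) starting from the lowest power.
(a_0, a_1, …) = (9, 1, 9)

Repeated division by 19 gives the digits low-to-high: 3277 = 9 + 1·19^1 + 9·19^2. Digit sequence: (9, 1, 9).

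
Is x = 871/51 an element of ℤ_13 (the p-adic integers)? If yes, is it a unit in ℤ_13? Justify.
x ∈ ℤ_13 but not a unit; v_13(x) = 1 > 0

ℤ_13 = {x ∈ ℚ_13 : v_13(x) ≥ 0} and ℤ_13^× = {x ∈ ℤ_13 : v_13(x) = 0}. Here v_13(871/51) = v_13(num) − v_13(den) = 1; compare against these criteria.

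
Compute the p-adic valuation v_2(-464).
v_2(-464) = 4

v_2(n) is the largest exponent k such that 2^k divides n. Factor out: -464 = -2^4 · 29. (Sign doesn't affect v_p.) So v_2(-464) = 4.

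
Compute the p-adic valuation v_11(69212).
v_11(69212) = 3

v_11(n) is the largest exponent k such that 11^k divides n. Factor out: 69212 = 11^3 · 52. (Sign doesn't affect v_p.) So v_11(69212) = 3.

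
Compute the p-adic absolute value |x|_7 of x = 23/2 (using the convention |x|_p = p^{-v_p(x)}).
|23/2|_7 = 1

Step 1 — compute v_7(x) by factoring powers of 7 out of the numerator and denominator: v_7(23/2) = 0. Step 2 — apply |x|_p = p^{-v_p(x)} = 7^{0} = 1.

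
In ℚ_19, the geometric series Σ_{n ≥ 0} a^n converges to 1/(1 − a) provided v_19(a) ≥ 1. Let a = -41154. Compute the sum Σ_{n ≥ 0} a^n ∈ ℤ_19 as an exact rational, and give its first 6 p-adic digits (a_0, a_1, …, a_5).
Σ a^n = 1/(1 − a) = 1/41155;  first 6 digits = (1, 0, 0, 13, 18, 18)

v_19(a) = 3 ≥ 1, so the series converges in ℤ_19 to 1/(1 − a) = 1/(1 − (-41154)) = 1/41155. Expand this rational in ℤ_19: compute digits iteratively via d_i = x_i mod 19, x_{i+1} = (x_i − d_i)/19. The first 6 digits are (1, 0, 0, 13, 18, 18).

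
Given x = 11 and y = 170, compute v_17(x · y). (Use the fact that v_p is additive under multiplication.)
v_17(1870) = 1

v_p(x) = 0 (factor: 11 = 17^0 · 11); v_p(y) = 1 (factor: 170 = 17^1 · 10). Additivity: v_p(xy) = v_p(x) + v_p(y) = 0 + 1 = 1. (Direct check: xy = 1870 = 17^1 · (110).)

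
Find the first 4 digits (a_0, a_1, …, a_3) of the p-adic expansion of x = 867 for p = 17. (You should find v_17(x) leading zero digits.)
(a_0, …, a_3) = (0, 0, 3, 0)

v_17(867) = 2, so a_0 = ... = a_1 = 0. Factor out: x = 17^2 · u with u = 3 a unit in ℤ_17. Expand u iteratively via a_{v+i} = u_i mod 17, u_{i+1} = (u_i − a_{v+i})/17:
  u_0 = 3;  a_2 = 3;  u_1 = (u_0 − 3)/17 = 0
  u_1 = 0;  a_3 = 0;  u_2 = (u_1 − 0)/17 = 0
Digits: (0, 0, 3, 0).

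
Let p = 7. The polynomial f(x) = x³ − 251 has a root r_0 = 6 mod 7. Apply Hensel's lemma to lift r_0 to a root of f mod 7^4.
r_3 = 965 (mod 2401)

Hensel: r_{i+1} = r_i − f(r_i)/f′(r_i) mod 7^{i+2}, where f′(x) = 3x². Iterate:
  r_0 = 6 (mod 7)
  r_1 = 34 (mod 49)
  r_2 = 279 (mod 343)
  r_3 = 965 (mod 2401)
Final: r = 965 with f(r) ≡ 0 mod 7^4.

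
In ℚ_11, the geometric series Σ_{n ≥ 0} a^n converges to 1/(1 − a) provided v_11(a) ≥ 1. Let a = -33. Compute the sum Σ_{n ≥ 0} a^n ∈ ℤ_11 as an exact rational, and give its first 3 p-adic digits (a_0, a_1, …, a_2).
Σ a^n = 1/(1 − a) = 1/34;  first 3 digits = (1, 8, 8)

v_11(a) = 1 ≥ 1, so the series converges in ℤ_11 to 1/(1 − a) = 1/(1 − (-33)) = 1/34. Expand this rational in ℤ_11: compute digits iteratively via d_i = x_i mod 11, x_{i+1} = (x_i − d_i)/11. The first 3 digits are (1, 8, 8).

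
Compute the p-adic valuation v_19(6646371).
v_19(6646371) = 4

v_19(n) is the largest exponent k such that 19^k divides n. Factor out: 6646371 = 19^4 · 51. (Sign doesn't affect v_p.) So v_19(6646371) = 4.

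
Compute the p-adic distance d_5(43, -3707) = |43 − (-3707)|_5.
d_5(43, -3707) = 1/625

Step 1 — x − y = 43 − (-3707) = 3750. Step 2 — v_5(3750) = 4 (factor: 3750 = (5^4 · 6); the sign does not affect v_p). Step 3 — |x − y|_5 = 5^{-4} = 1/625.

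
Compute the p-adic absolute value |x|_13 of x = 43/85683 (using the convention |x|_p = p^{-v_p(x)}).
|43/85683|_13 = 28561

Step 1 — compute v_13(x) by factoring powers of 13 out of the numerator and denominator: v_13(43/85683) = -4. Step 2 — apply |x|_p = p^{-v_p(x)} = 13^{4} = 28561.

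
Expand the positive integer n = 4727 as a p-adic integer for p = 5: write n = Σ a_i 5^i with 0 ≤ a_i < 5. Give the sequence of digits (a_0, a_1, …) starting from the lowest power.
(a_0, a_1, …) = (2, 0, 4, 2, 2, 1)

Repeated division by 5 gives the digits low-to-high: 4727 = 2 + 4·5^2 + 2·5^3 + 2·5^4 + 1·5^5. Digit sequence: (2, 0, 4, 2, 2, 1).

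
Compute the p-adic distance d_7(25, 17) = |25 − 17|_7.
d_7(25, 17) = 1

Step 1 — x − y = 25 − 17 = 8. Step 2 — v_7(8) = 0 (factor: 8 = (7^0 · 8); the sign does not affect v_p). Step 3 — |x − y|_7 = 7^{0} = 1.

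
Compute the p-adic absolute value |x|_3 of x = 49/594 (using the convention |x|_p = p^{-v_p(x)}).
|49/594|_3 = 27

Step 1 — compute v_3(x) by factoring powers of 3 out of the numerator and denominator: v_3(49/594) = -3. Step 2 — apply |x|_p = p^{-v_p(x)} = 3^{3} = 27.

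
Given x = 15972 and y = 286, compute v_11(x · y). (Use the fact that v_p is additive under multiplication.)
v_11(4567992) = 4

v_p(x) = 3 (factor: 15972 = 11^3 · 12); v_p(y) = 1 (factor: 286 = 11^1 · 26). Additivity: v_p(xy) = v_p(x) + v_p(y) = 3 + 1 = 4. (Direct check: xy = 4567992 = 11^4 · (312).)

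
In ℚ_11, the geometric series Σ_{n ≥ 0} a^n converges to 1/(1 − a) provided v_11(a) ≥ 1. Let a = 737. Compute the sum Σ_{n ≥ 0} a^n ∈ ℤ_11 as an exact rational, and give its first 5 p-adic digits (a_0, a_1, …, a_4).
Σ a^n = 1/(1 − a) = -1/736;  first 5 digits = (1, 1, 7, 2, 1)

v_11(a) = 1 ≥ 1, so the series converges in ℤ_11 to 1/(1 − a) = 1/(1 − 737) = -1/736. Expand this rational in ℤ_11: compute digits iteratively via d_i = x_i mod 11, x_{i+1} = (x_i − d_i)/11. The first 5 digits are (1, 1, 7, 2, 1).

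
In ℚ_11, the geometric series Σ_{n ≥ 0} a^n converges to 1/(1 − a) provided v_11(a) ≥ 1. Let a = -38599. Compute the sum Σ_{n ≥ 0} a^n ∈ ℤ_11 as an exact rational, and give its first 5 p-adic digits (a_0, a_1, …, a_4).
Σ a^n = 1/(1 − a) = 1/38600;  first 5 digits = (1, 0, 0, 4, 8)

v_11(a) = 3 ≥ 1, so the series converges in ℤ_11 to 1/(1 − a) = 1/(1 − (-38599)) = 1/38600. Expand this rational in ℤ_11: compute digits iteratively via d_i = x_i mod 11, x_{i+1} = (x_i − d_i)/11. The first 5 digits are (1, 0, 0, 4, 8).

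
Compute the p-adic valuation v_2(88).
v_2(88) = 3

v_2(n) is the largest exponent k such that 2^k divides n. Factor out: 88 = 2^3 · 11. (Sign doesn't affect v_p.) So v_2(88) = 3.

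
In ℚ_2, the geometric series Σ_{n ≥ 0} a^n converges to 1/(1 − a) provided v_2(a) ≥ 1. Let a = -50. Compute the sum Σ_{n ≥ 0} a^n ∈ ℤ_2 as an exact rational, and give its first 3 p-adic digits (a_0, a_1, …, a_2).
Σ a^n = 1/(1 − a) = 1/51;  first 3 digits = (1, 1, 0)

v_2(a) = 1 ≥ 1, so the series converges in ℤ_2 to 1/(1 − a) = 1/(1 − (-50)) = 1/51. Expand this rational in ℤ_2: compute digits iteratively via d_i = x_i mod 2, x_{i+1} = (x_i − d_i)/2. The first 3 digits are (1, 1, 0).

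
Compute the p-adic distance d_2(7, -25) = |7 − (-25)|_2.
d_2(7, -25) = 1/32

Step 1 — x − y = 7 − (-25) = 32. Step 2 — v_2(32) = 5 (factor: 32 = (2^5 · 1); the sign does not affect v_p). Step 3 — |x − y|_2 = 2^{-5} = 1/32.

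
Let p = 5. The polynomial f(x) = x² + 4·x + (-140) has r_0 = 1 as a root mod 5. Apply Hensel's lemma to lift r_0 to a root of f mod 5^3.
r_2 = 111 (mod 125)

Hensel: r_{i+1} = r_i − f(r_i)·(f′(r_i))^{-1} mod 5^{i+2}, f′(x) = 2x + 4. Iterate:
  r_0 = 1 (mod 5)
  r_1 = 11 (mod 25)
  r_2 = 111 (mod 125)
Final: r = 111 satisfies f(r) ≡ 0 mod 5^3.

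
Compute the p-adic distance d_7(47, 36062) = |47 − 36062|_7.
d_7(47, 36062) = 1/2401

Step 1 — x − y = 47 − 36062 = -36015. Step 2 — v_7(-36015) = 4 (factor: -36015 = −(7^4 · 15); the sign does not affect v_p). Step 3 — |x − y|_7 = 7^{-4} = 1/2401.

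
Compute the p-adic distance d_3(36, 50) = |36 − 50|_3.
d_3(36, 50) = 1

Step 1 — x − y = 36 − 50 = -14. Step 2 — v_3(-14) = 0 (factor: -14 = −(3^0 · 14); the sign does not affect v_p). Step 3 — |x − y|_3 = 3^{0} = 1.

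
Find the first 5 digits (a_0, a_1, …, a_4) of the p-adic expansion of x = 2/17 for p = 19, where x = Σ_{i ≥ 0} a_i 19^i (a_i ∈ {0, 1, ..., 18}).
(a_0, …, a_4) = (18, 8, 4, 2, 1)

v_19(2/17) = 0 (numerator and denominator both coprime to 19), so x ∈ ℤ_19^×. Compute digits iteratively via a_i = x_i mod 19, x_{i+1} = (x_i − a_i)/19, with x_0 = x:
  x_0 = 2/17;  a_0 = 18;  x_1 = (x_0 − 18)/19 = -16/17
  x_1 = -16/17;  a_1 = 8;  x_2 = (x_1 − 8)/19 = -8/17
  x_2 = -8/17;  a_2 = 4;  x_3 = (x_2 − 4)/19 = -4/17
  x_3 = -4/17;  a_3 = 2;  x_4 = (x_3 − 2)/19 = -2/17
  x_4 = -2/17;  a_4 = 1;  x_5 = (x_4 − 1)/19 = -1/17
Digits: (18, 8, 4, 2, 1).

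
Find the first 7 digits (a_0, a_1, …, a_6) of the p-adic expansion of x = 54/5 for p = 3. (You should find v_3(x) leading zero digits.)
(a_0, …, a_6) = (0, 0, 0, 1, 1, 2, 1)

v_3(54/5) = 3, so a_0 = ... = a_2 = 0. Factor out: x = 3^3 · u with u = 2/5 a unit in ℤ_3. Expand u iteratively via a_{v+i} = u_i mod 3, u_{i+1} = (u_i − a_{v+i})/3:
  u_0 = 2/5;  a_3 = 1;  u_1 = (u_0 − 1)/3 = -1/5
  u_1 = -1/5;  a_4 = 1;  u_2 = (u_1 − 1)/3 = -2/5
  u_2 = -2/5;  a_5 = 2;  u_3 = (u_2 − 2)/3 = -4/5
  u_3 = -4/5;  a_6 = 1;  u_4 = (u_3 − 1)/3 = -3/5
Digits: (0, 0, 0, 1, 1, 2, 1).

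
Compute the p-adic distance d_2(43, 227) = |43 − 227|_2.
d_2(43, 227) = 1/8

Step 1 — x − y = 43 − 227 = -184. Step 2 — v_2(-184) = 3 (factor: -184 = −(2^3 · 23); the sign does not affect v_p). Step 3 — |x − y|_2 = 2^{-3} = 1/8.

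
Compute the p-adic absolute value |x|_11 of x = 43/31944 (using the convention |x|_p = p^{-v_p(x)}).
|43/31944|_11 = 1331

Step 1 — compute v_11(x) by factoring powers of 11 out of the numerator and denominator: v_11(43/31944) = -3. Step 2 — apply |x|_p = p^{-v_p(x)} = 11^{3} = 1331.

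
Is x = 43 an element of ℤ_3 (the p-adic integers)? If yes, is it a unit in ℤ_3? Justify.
x ∈ ℤ_3^× (unit); v_3(x) = 0

ℤ_3 = {x ∈ ℚ_3 : v_3(x) ≥ 0} and ℤ_3^× = {x ∈ ℤ_3 : v_3(x) = 0}. Here v_3(43) = v_3(num) − v_3(den) = 0; compare against these criteria.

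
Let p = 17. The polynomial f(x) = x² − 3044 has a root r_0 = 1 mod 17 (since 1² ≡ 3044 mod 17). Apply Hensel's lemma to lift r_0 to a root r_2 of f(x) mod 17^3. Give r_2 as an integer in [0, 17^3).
r_2 = 1667 (mod 4913)

Hensel's recurrence: r_{i+1} = r_i − f(r_i)·(f′(r_i))^{-1} mod 17^{i+2}, with f′(x) = 2x. Iterate:
  r_0 = 1 (mod 17)
  r_1 = 222 (mod 289)
  r_2 = 1667 (mod 4913)
Final: r_2 = 1667, and one checks f(r_2) ≡ 0 mod 17^3.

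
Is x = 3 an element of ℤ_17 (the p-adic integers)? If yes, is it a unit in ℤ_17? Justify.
x ∈ ℤ_17^× (unit); v_17(x) = 0

ℤ_17 = {x ∈ ℚ_17 : v_17(x) ≥ 0} and ℤ_17^× = {x ∈ ℤ_17 : v_17(x) = 0}. Here v_17(3) = v_17(num) − v_17(den) = 0; compare against these criteria.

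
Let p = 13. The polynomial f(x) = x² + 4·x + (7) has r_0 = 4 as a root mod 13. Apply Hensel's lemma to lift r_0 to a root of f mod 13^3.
r_2 = 2071 (mod 2197)

Hensel: r_{i+1} = r_i − f(r_i)·(f′(r_i))^{-1} mod 13^{i+2}, f′(x) = 2x + 4. Iterate:
  r_0 = 4 (mod 13)
  r_1 = 43 (mod 169)
  r_2 = 2071 (mod 2197)
Final: r = 2071 satisfies f(r) ≡ 0 mod 13^3.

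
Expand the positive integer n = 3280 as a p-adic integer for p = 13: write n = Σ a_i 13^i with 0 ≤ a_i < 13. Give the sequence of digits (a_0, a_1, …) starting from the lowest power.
(a_0, a_1, …) = (4, 5, 6, 1)

Repeated division by 13 gives the digits low-to-high: 3280 = 4 + 5·13^1 + 6·13^2 + 1·13^3. Digit sequence: (4, 5, 6, 1).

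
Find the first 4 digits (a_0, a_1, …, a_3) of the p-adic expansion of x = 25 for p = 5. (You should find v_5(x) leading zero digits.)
(a_0, …, a_3) = (0, 0, 1, 0)

v_5(25) = 2, so a_0 = ... = a_1 = 0. Factor out: x = 5^2 · u with u = 1 a unit in ℤ_5. Expand u iteratively via a_{v+i} = u_i mod 5, u_{i+1} = (u_i − a_{v+i})/5:
  u_0 = 1;  a_2 = 1;  u_1 = (u_0 − 1)/5 = 0
  u_1 = 0;  a_3 = 0;  u_2 = (u_1 − 0)/5 = 0
Digits: (0, 0, 1, 0).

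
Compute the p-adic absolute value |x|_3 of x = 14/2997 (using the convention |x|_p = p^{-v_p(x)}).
|14/2997|_3 = 81

Step 1 — compute v_3(x) by factoring powers of 3 out of the numerator and denominator: v_3(14/2997) = -4. Step 2 — apply |x|_p = p^{-v_p(x)} = 3^{4} = 81.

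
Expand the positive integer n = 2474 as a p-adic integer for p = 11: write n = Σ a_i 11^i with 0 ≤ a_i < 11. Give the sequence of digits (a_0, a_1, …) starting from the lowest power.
(a_0, a_1, …) = (10, 4, 9, 1)

Repeated division by 11 gives the digits low-to-high: 2474 = 10 + 4·11^1 + 9·11^2 + 1·11^3. Digit sequence: (10, 4, 9, 1).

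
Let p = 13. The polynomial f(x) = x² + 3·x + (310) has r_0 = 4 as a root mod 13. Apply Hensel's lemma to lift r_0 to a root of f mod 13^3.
r_2 = 173 (mod 2197)

Hensel: r_{i+1} = r_i − f(r_i)·(f′(r_i))^{-1} mod 13^{i+2}, f′(x) = 2x + 3. Iterate:
  r_0 = 4 (mod 13)
  r_1 = 4 (mod 169)
  r_2 = 173 (mod 2197)
Final: r = 173 satisfies f(r) ≡ 0 mod 13^3.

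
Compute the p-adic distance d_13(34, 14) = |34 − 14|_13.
d_13(34, 14) = 1

Step 1 — x − y = 34 − 14 = 20. Step 2 — v_13(20) = 0 (factor: 20 = (13^0 · 20); the sign does not affect v_p). Step 3 — |x − y|_13 = 13^{0} = 1.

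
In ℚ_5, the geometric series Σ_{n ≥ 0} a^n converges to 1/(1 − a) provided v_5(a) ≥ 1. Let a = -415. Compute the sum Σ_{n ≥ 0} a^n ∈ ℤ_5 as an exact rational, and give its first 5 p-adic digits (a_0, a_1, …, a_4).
Σ a^n = 1/(1 − a) = 1/416;  first 5 digits = (1, 2, 2, 2, 3)

v_5(a) = 1 ≥ 1, so the series converges in ℤ_5 to 1/(1 − a) = 1/(1 − (-415)) = 1/416. Expand this rational in ℤ_5: compute digits iteratively via d_i = x_i mod 5, x_{i+1} = (x_i − d_i)/5. The first 5 digits are (1, 2, 2, 2, 3).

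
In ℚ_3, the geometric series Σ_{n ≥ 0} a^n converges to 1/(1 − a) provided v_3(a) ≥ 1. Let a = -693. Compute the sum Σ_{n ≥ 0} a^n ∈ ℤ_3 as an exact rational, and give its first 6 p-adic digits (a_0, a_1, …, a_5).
Σ a^n = 1/(1 − a) = 1/694;  first 6 digits = (1, 0, 1, 1, 1, 2)

v_3(a) = 2 ≥ 1, so the series converges in ℤ_3 to 1/(1 − a) = 1/(1 − (-693)) = 1/694. Expand this rational in ℤ_3: compute digits iteratively via d_i = x_i mod 3, x_{i+1} = (x_i − d_i)/3. The first 6 digits are (1, 0, 1, 1, 1, 2).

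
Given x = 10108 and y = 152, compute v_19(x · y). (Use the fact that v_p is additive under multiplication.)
v_19(1536416) = 3

v_p(x) = 2 (factor: 10108 = 19^2 · 28); v_p(y) = 1 (factor: 152 = 19^1 · 8). Additivity: v_p(xy) = v_p(x) + v_p(y) = 2 + 1 = 3. (Direct check: xy = 1536416 = 19^3 · (224).)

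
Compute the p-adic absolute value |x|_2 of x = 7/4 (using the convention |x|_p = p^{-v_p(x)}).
|7/4|_2 = 4

Step 1 — compute v_2(x) by factoring powers of 2 out of the numerator and denominator: v_2(7/4) = -2. Step 2 — apply |x|_p = p^{-v_p(x)} = 2^{2} = 4.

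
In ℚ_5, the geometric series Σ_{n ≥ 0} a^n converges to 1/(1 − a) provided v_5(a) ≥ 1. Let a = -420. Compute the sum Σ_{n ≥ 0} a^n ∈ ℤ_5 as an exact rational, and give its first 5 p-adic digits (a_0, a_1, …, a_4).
Σ a^n = 1/(1 − a) = 1/421;  first 5 digits = (1, 1, 4, 3, 1)

v_5(a) = 1 ≥ 1, so the series converges in ℤ_5 to 1/(1 − a) = 1/(1 − (-420)) = 1/421. Expand this rational in ℤ_5: compute digits iteratively via d_i = x_i mod 5, x_{i+1} = (x_i − d_i)/5. The first 5 digits are (1, 1, 4, 3, 1).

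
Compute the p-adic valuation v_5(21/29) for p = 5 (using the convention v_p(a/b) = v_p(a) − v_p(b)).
v_5(21/29) = 0

Factor powers of 5 from the numerator and denominator of the reduced fraction: 21 = 5^0 · 21 and 29 = 5^0 · 29. Apply v_p(a/b) = v_p(a) − v_p(b): v_5(21/29) = 0 − 0 = 0.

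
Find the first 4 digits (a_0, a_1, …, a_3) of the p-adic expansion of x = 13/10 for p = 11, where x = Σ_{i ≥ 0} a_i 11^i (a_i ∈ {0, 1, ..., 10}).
(a_0, …, a_3) = (9, 7, 7, 7)

v_11(13/10) = 0 (numerator and denominator both coprime to 11), so x ∈ ℤ_11^×. Compute digits iteratively via a_i = x_i mod 11, x_{i+1} = (x_i − a_i)/11, with x_0 = x:
  x_0 = 13/10;  a_0 = 9;  x_1 = (x_0 − 9)/11 = -7/10
  x_1 = -7/10;  a_1 = 7;  x_2 = (x_1 − 7)/11 = -7/10
  x_2 = -7/10;  a_2 = 7;  x_3 = (x_2 − 7)/11 = -7/10
  x_3 = -7/10;  a_3 = 7;  x_4 = (x_3 − 7)/11 = -7/10
Digits: (9, 7, 7, 7).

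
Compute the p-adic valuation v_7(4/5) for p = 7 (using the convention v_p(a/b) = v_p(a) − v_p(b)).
v_7(4/5) = 0

Factor powers of 7 from the numerator and denominator of the reduced fraction: 4 = 7^0 · 4 and 5 = 7^0 · 5. Apply v_p(a/b) = v_p(a) − v_p(b): v_7(4/5) = 0 − 0 = 0.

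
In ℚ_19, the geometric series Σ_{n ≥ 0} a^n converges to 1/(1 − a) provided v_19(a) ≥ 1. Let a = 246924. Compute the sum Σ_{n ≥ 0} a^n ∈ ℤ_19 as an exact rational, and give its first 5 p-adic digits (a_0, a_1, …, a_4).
Σ a^n = 1/(1 − a) = -1/246923;  first 5 digits = (1, 0, 0, 17, 1)

v_19(a) = 3 ≥ 1, so the series converges in ℤ_19 to 1/(1 − a) = 1/(1 − 246924) = -1/246923. Expand this rational in ℤ_19: compute digits iteratively via d_i = x_i mod 19, x_{i+1} = (x_i − d_i)/19. The first 5 digits are (1, 0, 0, 17, 1).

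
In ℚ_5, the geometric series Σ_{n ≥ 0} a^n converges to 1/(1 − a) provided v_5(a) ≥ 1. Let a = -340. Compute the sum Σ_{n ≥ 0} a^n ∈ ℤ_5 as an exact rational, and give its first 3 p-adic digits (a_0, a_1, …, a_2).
Σ a^n = 1/(1 − a) = 1/341;  first 3 digits = (1, 2, 0)

v_5(a) = 1 ≥ 1, so the series converges in ℤ_5 to 1/(1 − a) = 1/(1 − (-340)) = 1/341. Expand this rational in ℤ_5: compute digits iteratively via d_i = x_i mod 5, x_{i+1} = (x_i − d_i)/5. The first 3 digits are (1, 2, 0).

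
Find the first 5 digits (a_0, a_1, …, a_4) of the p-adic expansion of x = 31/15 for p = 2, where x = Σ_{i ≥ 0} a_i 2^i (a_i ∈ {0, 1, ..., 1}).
(a_0, …, a_4) = (1, 0, 0, 0, 1)

v_2(31/15) = 0 (numerator and denominator both coprime to 2), so x ∈ ℤ_2^×. Compute digits iteratively via a_i = x_i mod 2, x_{i+1} = (x_i − a_i)/2, with x_0 = x:
  x_0 = 31/15;  a_0 = 1;  x_1 = (x_0 − 1)/2 = 8/15
  x_1 = 8/15;  a_1 = 0;  x_2 = (x_1 − 0)/2 = 4/15
  x_2 = 4/15;  a_2 = 0;  x_3 = (x_2 − 0)/2 = 2/15
  x_3 = 2/15;  a_3 = 0;  x_4 = (x_3 − 0)/2 = 1/15
  x_4 = 1/15;  a_4 = 1;  x_5 = (x_4 − 1)/2 = -7/15
Digits: (1, 0, 0, 0, 1).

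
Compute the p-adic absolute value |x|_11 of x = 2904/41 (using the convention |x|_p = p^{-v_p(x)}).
|2904/41|_11 = 1/121

Step 1 — compute v_11(x) by factoring powers of 11 out of the numerator and denominator: v_11(2904/41) = 2. Step 2 — apply |x|_p = p^{-v_p(x)} = 11^{-2} = 1/121.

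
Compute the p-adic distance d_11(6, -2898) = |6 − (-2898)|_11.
d_11(6, -2898) = 1/121

Step 1 — x − y = 6 − (-2898) = 2904. Step 2 — v_11(2904) = 2 (factor: 2904 = (11^2 · 24); the sign does not affect v_p). Step 3 — |x − y|_11 = 11^{-2} = 1/121.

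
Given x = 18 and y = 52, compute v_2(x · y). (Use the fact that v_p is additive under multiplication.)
v_2(936) = 3

v_p(x) = 1 (factor: 18 = 2^1 · 9); v_p(y) = 2 (factor: 52 = 2^2 · 13). Additivity: v_p(xy) = v_p(x) + v_p(y) = 1 + 2 = 3. (Direct check: xy = 936 = 2^3 · (117).)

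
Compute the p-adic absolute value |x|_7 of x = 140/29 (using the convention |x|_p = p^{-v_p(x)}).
|140/29|_7 = 1/7

Step 1 — compute v_7(x) by factoring powers of 7 out of the numerator and denominator: v_7(140/29) = 1. Step 2 — apply |x|_p = p^{-v_p(x)} = 7^{-1} = 1/7.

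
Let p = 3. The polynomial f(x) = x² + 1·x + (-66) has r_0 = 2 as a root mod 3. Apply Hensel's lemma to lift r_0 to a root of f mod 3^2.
r_1 = 5 (mod 9)

Hensel: r_{i+1} = r_i − f(r_i)·(f′(r_i))^{-1} mod 3^{i+2}, f′(x) = 2x + 1. Iterate:
  r_0 = 2 (mod 3)
  r_1 = 5 (mod 9)
Final: r = 5 satisfies f(r) ≡ 0 mod 3^2.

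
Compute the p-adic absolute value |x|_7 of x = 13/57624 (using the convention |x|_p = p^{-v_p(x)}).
|13/57624|_7 = 2401

Step 1 — compute v_7(x) by factoring powers of 7 out of the numerator and denominator: v_7(13/57624) = -4. Step 2 — apply |x|_p = p^{-v_p(x)} = 7^{4} = 2401.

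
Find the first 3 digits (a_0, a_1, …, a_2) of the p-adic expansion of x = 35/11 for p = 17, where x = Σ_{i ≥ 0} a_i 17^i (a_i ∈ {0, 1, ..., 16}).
(a_0, …, a_2) = (14, 4, 9)

v_17(35/11) = 0 (numerator and denominator both coprime to 17), so x ∈ ℤ_17^×. Compute digits iteratively via a_i = x_i mod 17, x_{i+1} = (x_i − a_i)/17, with x_0 = x:
  x_0 = 35/11;  a_0 = 14;  x_1 = (x_0 − 14)/17 = -7/11
  x_1 = -7/11;  a_1 = 4;  x_2 = (x_1 − 4)/17 = -3/11
  x_2 = -3/11;  a_2 = 9;  x_3 = (x_2 − 9)/17 = -6/11
Digits: (14, 4, 9).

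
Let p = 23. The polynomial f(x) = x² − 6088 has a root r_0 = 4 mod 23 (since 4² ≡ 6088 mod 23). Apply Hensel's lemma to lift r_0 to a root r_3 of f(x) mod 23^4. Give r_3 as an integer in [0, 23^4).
r_3 = 134071 (mod 279841)

Hensel's recurrence: r_{i+1} = r_i − f(r_i)·(f′(r_i))^{-1} mod 23^{i+2}, with f′(x) = 2x. Iterate:
  r_0 = 4 (mod 23)
  r_1 = 234 (mod 529)
  r_2 = 234 (mod 12167)
  r_3 = 134071 (mod 279841)
Final: r_3 = 134071, and one checks f(r_3) ≡ 0 mod 23^4.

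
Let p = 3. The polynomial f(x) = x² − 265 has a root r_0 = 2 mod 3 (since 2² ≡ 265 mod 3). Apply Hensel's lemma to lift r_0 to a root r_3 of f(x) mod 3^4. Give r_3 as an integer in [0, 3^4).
r_3 = 47 (mod 81)

Hensel's recurrence: r_{i+1} = r_i − f(r_i)·(f′(r_i))^{-1} mod 3^{i+2}, with f′(x) = 2x. Iterate:
  r_0 = 2 (mod 3)
  r_1 = 2 (mod 9)
  r_2 = 20 (mod 27)
  r_3 = 47 (mod 81)
Final: r_3 = 47, and one checks f(r_3) ≡ 0 mod 3^4.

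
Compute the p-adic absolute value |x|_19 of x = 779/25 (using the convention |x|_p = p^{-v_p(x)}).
|779/25|_19 = 1/19

Step 1 — compute v_19(x) by factoring powers of 19 out of the numerator and denominator: v_19(779/25) = 1. Step 2 — apply |x|_p = p^{-v_p(x)} = 19^{-1} = 1/19.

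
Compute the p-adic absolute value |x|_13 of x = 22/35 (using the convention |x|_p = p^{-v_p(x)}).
|22/35|_13 = 1

Step 1 — compute v_13(x) by factoring powers of 13 out of the numerator and denominator: v_13(22/35) = 0. Step 2 — apply |x|_p = p^{-v_p(x)} = 13^{0} = 1.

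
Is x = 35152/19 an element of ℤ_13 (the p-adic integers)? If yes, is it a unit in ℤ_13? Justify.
x ∈ ℤ_13 but not a unit; v_13(x) = 3 > 0

ℤ_13 = {x ∈ ℚ_13 : v_13(x) ≥ 0} and ℤ_13^× = {x ∈ ℤ_13 : v_13(x) = 0}. Here v_13(35152/19) = v_13(num) − v_13(den) = 3; compare against these criteria.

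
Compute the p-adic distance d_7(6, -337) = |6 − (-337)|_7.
d_7(6, -337) = 1/343

Step 1 — x − y = 6 − (-337) = 343. Step 2 — v_7(343) = 3 (factor: 343 = (7^3 · 1); the sign does not affect v_p). Step 3 — |x − y|_7 = 7^{-3} = 1/343.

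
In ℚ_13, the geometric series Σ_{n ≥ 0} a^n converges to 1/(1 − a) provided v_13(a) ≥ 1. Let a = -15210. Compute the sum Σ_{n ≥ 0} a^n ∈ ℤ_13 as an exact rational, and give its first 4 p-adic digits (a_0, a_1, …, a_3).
Σ a^n = 1/(1 − a) = 1/15211;  first 4 digits = (1, 0, 1, 6)

v_13(a) = 2 ≥ 1, so the series converges in ℤ_13 to 1/(1 − a) = 1/(1 − (-15210)) = 1/15211. Expand this rational in ℤ_13: compute digits iteratively via d_i = x_i mod 13, x_{i+1} = (x_i − d_i)/13. The first 4 digits are (1, 0, 1, 6).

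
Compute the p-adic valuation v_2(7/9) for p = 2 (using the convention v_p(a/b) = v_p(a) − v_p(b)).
v_2(7/9) = 0

Factor powers of 2 from the numerator and denominator of the reduced fraction: 7 = 2^0 · 7 and 9 = 2^0 · 9. Apply v_p(a/b) = v_p(a) − v_p(b): v_2(7/9) = 0 − 0 = 0.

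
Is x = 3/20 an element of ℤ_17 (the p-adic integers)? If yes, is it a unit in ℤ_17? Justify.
x ∈ ℤ_17^× (unit); v_17(x) = 0

ℤ_17 = {x ∈ ℚ_17 : v_17(x) ≥ 0} and ℤ_17^× = {x ∈ ℤ_17 : v_17(x) = 0}. Here v_17(3/20) = v_17(num) − v_17(den) = 0; compare against these criteria.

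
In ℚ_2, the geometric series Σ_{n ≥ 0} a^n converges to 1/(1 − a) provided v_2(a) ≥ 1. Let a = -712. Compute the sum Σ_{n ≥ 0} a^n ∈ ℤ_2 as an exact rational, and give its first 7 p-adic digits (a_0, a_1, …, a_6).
Σ a^n = 1/(1 − a) = 1/713;  first 7 digits = (1, 0, 0, 1, 1, 1, 1)

v_2(a) = 3 ≥ 1, so the series converges in ℤ_2 to 1/(1 − a) = 1/(1 − (-712)) = 1/713. Expand this rational in ℤ_2: compute digits iteratively via d_i = x_i mod 2, x_{i+1} = (x_i − d_i)/2. The first 7 digits are (1, 0, 0, 1, 1, 1, 1).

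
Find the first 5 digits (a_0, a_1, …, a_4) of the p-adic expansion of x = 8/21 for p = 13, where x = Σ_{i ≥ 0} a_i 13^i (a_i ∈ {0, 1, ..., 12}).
(a_0, …, a_4) = (1, 8, 0, 8, 0)

v_13(8/21) = 0 (numerator and denominator both coprime to 13), so x ∈ ℤ_13^×. Compute digits iteratively via a_i = x_i mod 13, x_{i+1} = (x_i − a_i)/13, with x_0 = x:
  x_0 = 8/21;  a_0 = 1;  x_1 = (x_0 − 1)/13 = -1/21
  x_1 = -1/21;  a_1 = 8;  x_2 = (x_1 − 8)/13 = -13/21
  x_2 = -13/21;  a_2 = 0;  x_3 = (x_2 − 0)/13 = -1/21
  x_3 = -1/21;  a_3 = 8;  x_4 = (x_3 − 8)/13 = -13/21
  x_4 = -13/21;  a_4 = 0;  x_5 = (x_4 − 0)/13 = -1/21
Digits: (1, 8, 0, 8, 0).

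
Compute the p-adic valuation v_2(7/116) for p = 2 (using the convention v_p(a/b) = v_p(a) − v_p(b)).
v_2(7/116) = -2

Factor powers of 2 from the numerator and denominator of the reduced fraction: 7 = 2^0 · 7 and 116 = 2^2 · 29. Apply v_p(a/b) = v_p(a) − v_p(b): v_2(7/116) = 0 − 2 = -2.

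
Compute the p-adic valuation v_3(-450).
v_3(-450) = 2

v_3(n) is the largest exponent k such that 3^k divides n. Factor out: -450 = -3^2 · 50. (Sign doesn't affect v_p.) So v_3(-450) = 2.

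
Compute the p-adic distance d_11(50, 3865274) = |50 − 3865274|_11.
d_11(50, 3865274) = 1/161051

Step 1 — x − y = 50 − 3865274 = -3865224. Step 2 — v_11(-3865224) = 5 (factor: -3865224 = −(11^5 · 24); the sign does not affect v_p). Step 3 — |x − y|_11 = 11^{-5} = 1/161051.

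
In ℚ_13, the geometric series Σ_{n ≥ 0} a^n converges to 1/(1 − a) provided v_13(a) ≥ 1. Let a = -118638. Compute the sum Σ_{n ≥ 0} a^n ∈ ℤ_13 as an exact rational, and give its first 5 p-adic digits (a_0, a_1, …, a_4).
Σ a^n = 1/(1 − a) = 1/118639;  first 5 digits = (1, 0, 0, 11, 8)

v_13(a) = 3 ≥ 1, so the series converges in ℤ_13 to 1/(1 − a) = 1/(1 − (-118638)) = 1/118639. Expand this rational in ℤ_13: compute digits iteratively via d_i = x_i mod 13, x_{i+1} = (x_i − d_i)/13. The first 5 digits are (1, 0, 0, 11, 8).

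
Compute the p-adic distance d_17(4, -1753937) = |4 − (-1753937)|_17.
d_17(4, -1753937) = 1/83521

Step 1 — x − y = 4 − (-1753937) = 1753941. Step 2 — v_17(1753941) = 4 (factor: 1753941 = (17^4 · 21); the sign does not affect v_p). Step 3 — |x − y|_17 = 17^{-4} = 1/83521.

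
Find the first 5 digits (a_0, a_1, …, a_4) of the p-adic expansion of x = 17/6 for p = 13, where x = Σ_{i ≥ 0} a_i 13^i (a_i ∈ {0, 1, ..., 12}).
(a_0, …, a_4) = (5, 2, 2, 2, 2)

v_13(17/6) = 0 (numerator and denominator both coprime to 13), so x ∈ ℤ_13^×. Compute digits iteratively via a_i = x_i mod 13, x_{i+1} = (x_i − a_i)/13, with x_0 = x:
  x_0 = 17/6;  a_0 = 5;  x_1 = (x_0 − 5)/13 = -1/6
  x_1 = -1/6;  a_1 = 2;  x_2 = (x_1 − 2)/13 = -1/6
  x_2 = -1/6;  a_2 = 2;  x_3 = (x_2 − 2)/13 = -1/6
  x_3 = -1/6;  a_3 = 2;  x_4 = (x_3 − 2)/13 = -1/6
  x_4 = -1/6;  a_4 = 2;  x_5 = (x_4 − 2)/13 = -1/6
Digits: (5, 2, 2, 2, 2).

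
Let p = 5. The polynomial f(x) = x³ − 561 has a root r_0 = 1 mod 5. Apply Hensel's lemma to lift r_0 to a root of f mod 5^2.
r_1 = 21 (mod 25)

Hensel: r_{i+1} = r_i − f(r_i)/f′(r_i) mod 5^{i+2}, where f′(x) = 3x². Iterate:
  r_0 = 1 (mod 5)
  r_1 = 21 (mod 25)
Final: r = 21 with f(r) ≡ 0 mod 5^2.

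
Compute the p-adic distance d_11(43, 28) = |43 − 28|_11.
d_11(43, 28) = 1

Step 1 — x − y = 43 − 28 = 15. Step 2 — v_11(15) = 0 (factor: 15 = (11^0 · 15); the sign does not affect v_p). Step 3 — |x − y|_11 = 11^{0} = 1.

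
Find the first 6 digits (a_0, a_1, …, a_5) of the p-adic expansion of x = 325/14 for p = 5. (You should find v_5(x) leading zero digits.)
(a_0, …, a_5) = (0, 0, 2, 3, 4, 3)

v_5(325/14) = 2, so a_0 = ... = a_1 = 0. Factor out: x = 5^2 · u with u = 13/14 a unit in ℤ_5. Expand u iteratively via a_{v+i} = u_i mod 5, u_{i+1} = (u_i − a_{v+i})/5:
  u_0 = 13/14;  a_2 = 2;  u_1 = (u_0 − 2)/5 = -3/14
  u_1 = -3/14;  a_3 = 3;  u_2 = (u_1 − 3)/5 = -9/14
  u_2 = -9/14;  a_4 = 4;  u_3 = (u_2 − 4)/5 = -13/14
  u_3 = -13/14;  a_5 = 3;  u_4 = (u_3 − 3)/5 = -11/14
Digits: (0, 0, 2, 3, 4, 3).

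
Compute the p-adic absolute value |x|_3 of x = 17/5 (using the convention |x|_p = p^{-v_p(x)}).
|17/5|_3 = 1

Step 1 — compute v_3(x) by factoring powers of 3 out of the numerator and denominator: v_3(17/5) = 0. Step 2 — apply |x|_p = p^{-v_p(x)} = 3^{0} = 1.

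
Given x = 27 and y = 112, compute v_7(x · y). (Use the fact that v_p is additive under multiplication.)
v_7(3024) = 1

v_p(x) = 0 (factor: 27 = 7^0 · 27); v_p(y) = 1 (factor: 112 = 7^1 · 16). Additivity: v_p(xy) = v_p(x) + v_p(y) = 0 + 1 = 1. (Direct check: xy = 3024 = 7^1 · (432).)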